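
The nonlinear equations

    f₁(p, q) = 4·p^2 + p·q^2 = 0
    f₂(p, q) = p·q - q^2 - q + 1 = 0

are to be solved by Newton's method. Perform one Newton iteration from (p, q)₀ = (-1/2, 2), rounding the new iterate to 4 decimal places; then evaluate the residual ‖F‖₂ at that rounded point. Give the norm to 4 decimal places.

7.6677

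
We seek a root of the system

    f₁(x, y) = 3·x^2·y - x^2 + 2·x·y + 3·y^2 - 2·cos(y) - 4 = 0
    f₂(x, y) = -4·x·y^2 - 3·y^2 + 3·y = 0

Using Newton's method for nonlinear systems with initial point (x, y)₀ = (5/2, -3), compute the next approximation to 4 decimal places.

(1.6784, -1.8096)

At (5/2, -3): F = (-52.520015, -126.0000).
Jacobian J = [[6·x·y - 2·x + 2·y, 3·x^2 + 2·x + 6·y + 2·sin(y)], [-4·y^2, -8·x·y - 6·y + 3]].
At the point, J = [[-56.0000, 5.467760], [-36.0000, 81.0000]] (det J = -4339.160641).
Solving J·Δ = −F gives Δ = (-0.8216, 1.1904).
Then the next iterate is (x, y)₁ = (1.6784, -1.8096).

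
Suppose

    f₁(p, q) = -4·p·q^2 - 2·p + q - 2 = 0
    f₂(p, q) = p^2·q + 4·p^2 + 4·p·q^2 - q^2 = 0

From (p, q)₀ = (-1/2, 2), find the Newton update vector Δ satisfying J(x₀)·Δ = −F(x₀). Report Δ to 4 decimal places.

At (-1/2, 2): F = (9.0000, -10.5000).
Jacobian J = [[-4·q^2 - 2, -8·p·q + 1], [2·p·q + 8·p + 4·q^2, p^2 + 8·p·q - 2·q]].
At the point, J = [[-18.0000, 9.0000], [10.0000, -11.7500]] (det J = 121.5000).
Solving J·Δ = −F gives Δ = (0.0926, -0.8148).

(0.0926, -0.8148)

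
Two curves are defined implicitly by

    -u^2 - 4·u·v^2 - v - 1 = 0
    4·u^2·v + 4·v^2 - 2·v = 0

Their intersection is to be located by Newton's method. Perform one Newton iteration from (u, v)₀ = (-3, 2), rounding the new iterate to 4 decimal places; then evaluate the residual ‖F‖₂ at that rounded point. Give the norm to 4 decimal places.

At (-3, 2): F = (36.0000, 84.0000).
Jacobian J = [[-2·u - 4·v^2, -8·u·v - 1], [8·u·v, 4·u^2 + 8·v - 2]].
At the point, J = [[-10.0000, 47.0000], [-48.0000, 50.0000]] (det J = 1756.0000).
Solving J·Δ = −F gives Δ = (1.2232, -0.5057).
Then the next iterate is (u, v)₁ = (-1.7768, 1.4943).
Re-evaluating at (-1.7768, 1.4943): F = (10.218580, 24.813259), so ‖F‖₂ = 26.8350.

26.8350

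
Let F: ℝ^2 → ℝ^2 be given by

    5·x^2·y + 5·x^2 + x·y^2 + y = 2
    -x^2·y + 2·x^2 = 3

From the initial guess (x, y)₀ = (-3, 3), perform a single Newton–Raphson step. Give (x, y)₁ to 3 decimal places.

At (-3, 3): F = (154.000, -12.000).
Jacobian J = [[10·x·y + 10·x + y^2, 5·x^2 + 2·x·y + 1], [-2·x·y + 4·x, -x^2]].
At the point, J = [[-111.000, 28.000], [6.000, -9.000]] (det J = 831.000).
Solving J·Δ = −F gives Δ = (1.264, -0.491).
Then the next iterate is (x, y)₁ = (-1.736, 2.509).

(-1.736, 2.509)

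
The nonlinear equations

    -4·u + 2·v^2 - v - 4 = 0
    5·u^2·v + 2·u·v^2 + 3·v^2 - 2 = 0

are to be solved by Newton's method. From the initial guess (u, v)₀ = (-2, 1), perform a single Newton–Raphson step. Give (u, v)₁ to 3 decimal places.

(0.167, 2.222)

At (-2, 1): F = (5.000, 17.000).
Jacobian J = [[-4, 4·v - 1], [10·u·v + 2·v^2, 5·u^2 + 4·u·v + 6·v]].
At the point, J = [[-4.000, 3.000], [-18.000, 18.000]] (det J = -18.000).
Solving J·Δ = −F gives Δ = (2.167, 1.222).
Then the next iterate is (u, v)₁ = (0.167, 2.222).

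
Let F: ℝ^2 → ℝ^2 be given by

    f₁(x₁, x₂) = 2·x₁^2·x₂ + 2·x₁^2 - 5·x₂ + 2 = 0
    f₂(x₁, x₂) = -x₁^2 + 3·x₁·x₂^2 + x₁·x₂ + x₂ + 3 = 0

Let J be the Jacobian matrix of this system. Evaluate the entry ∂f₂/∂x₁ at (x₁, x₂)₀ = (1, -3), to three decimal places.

∂f₂/∂x₁ = -2·x₁ + 3·x₂^2 + x₂.
At (1, -3) this is 22.000.

22.000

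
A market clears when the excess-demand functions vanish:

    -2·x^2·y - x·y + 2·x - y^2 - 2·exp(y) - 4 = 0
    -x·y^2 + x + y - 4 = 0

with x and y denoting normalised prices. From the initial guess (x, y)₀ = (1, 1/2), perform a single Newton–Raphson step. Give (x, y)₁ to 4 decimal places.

At (1, 1/2): F = (-7.047443, -2.7500).
Jacobian J = [[-4·x·y - y + 2, -2·x^2 - x - 2·y - 2·exp(y)], [-y^2 + 1, -2·x·y + 1]].
At the point, J = [[-0.5000, -7.297443], [0.7500, 0.0000]] (det J = 5.473082).
Solving J·Δ = −F gives Δ = (3.6667, -1.2170).
Then the next iterate is (x, y)₁ = (4.6667, -0.7170).

(4.6667, -0.7170)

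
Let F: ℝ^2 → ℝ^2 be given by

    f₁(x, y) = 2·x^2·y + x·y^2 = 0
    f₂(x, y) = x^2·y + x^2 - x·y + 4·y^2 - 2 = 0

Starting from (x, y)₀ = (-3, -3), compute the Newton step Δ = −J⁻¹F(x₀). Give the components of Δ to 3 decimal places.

At (-3, -3): F = (-81.000, 7.000).
Jacobian J = [[4·x·y + y^2, 2·x^2 + 2·x·y], [2·x·y + 2·x - y, x^2 - x + 8·y]].
At the point, J = [[45.000, 36.000], [15.000, -12.000]] (det J = -1080.000).
Solving J·Δ = −F gives Δ = (0.667, 1.417).

(0.667, 1.417)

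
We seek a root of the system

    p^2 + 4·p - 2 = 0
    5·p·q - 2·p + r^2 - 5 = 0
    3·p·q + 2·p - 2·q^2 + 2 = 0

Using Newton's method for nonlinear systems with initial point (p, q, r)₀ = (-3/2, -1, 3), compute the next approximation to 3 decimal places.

(4.250, -9.500, -3.333)

At (-3/2, -1, 3): F = (-5.750, 14.500, 1.500).
Jacobian J = [[2·p + 4, 0, 0], [5·q - 2, 5·p, 2·r], [3·q + 2, 3·p - 4·q, 0]].
At the point, J = [[1.000, 0.000, 0.000], [-7.000, -7.500, 6.000], [-1.000, -0.500, 0.000]] (det J = 3.000).
Solving J·Δ = −F gives Δ = (5.750, -8.500, -6.333).
Then the next iterate is (p, q, r)₁ = (4.250, -9.500, -3.333).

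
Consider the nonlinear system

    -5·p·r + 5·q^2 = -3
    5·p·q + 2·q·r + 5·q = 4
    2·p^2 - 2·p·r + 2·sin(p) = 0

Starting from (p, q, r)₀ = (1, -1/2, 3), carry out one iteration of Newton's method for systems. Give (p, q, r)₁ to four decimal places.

(0.3744, 0.0978, 2.1291)

At (1, -1/2, 3): F = (-10.7500, -12.0000, -2.317058).
Jacobian J = [[-5·r, 10·q, -5·p], [5·q, 5·p + 2·r + 5, 2·q], [4·p - 2·r + 2·cos(p), 0, -2·p]].
At the point, J = [[-15.0000, -5.0000, -5.0000], [-2.5000, 16.0000, -1.0000], [-0.919395, 0.0000, -2.0000]] (det J = 426.851392).
Solving J·Δ = −F gives Δ = (-0.6256, 0.5978, -0.8709).
Then the next iterate is (p, q, r)₁ = (0.3744, 0.0978, 2.1291).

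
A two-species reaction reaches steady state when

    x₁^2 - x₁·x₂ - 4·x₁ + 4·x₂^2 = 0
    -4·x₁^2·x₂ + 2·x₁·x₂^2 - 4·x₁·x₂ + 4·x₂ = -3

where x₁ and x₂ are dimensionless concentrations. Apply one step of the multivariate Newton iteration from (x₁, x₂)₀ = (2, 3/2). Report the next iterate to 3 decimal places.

(1.386, 1.208)

At (2, 3/2): F = (2.000, -18.000).
Jacobian J = [[2·x₁ - x₂ - 4, -x₁ + 8·x₂], [-8·x₁·x₂ + 2·x₂^2 - 4·x₂, -4·x₁^2 + 4·x₁·x₂ - 4·x₁ + 4]].
At the point, J = [[-1.500, 10.000], [-25.500, -8.000]] (det J = 267.000).
Solving J·Δ = −F gives Δ = (-0.614, -0.292).
Then the next iterate is (x₁, x₂)₁ = (1.386, 1.208).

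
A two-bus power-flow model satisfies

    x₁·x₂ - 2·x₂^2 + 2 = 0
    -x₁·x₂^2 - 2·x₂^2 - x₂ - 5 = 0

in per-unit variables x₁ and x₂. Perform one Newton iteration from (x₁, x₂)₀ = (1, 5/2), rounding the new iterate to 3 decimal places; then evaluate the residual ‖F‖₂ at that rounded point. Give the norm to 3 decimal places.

At (1, 5/2): F = (-8.000, -26.250).
Jacobian J = [[x₂, x₁ - 4·x₂], [-x₂^2, -2·x₁·x₂ - 4·x₂ - 1]].
At the point, J = [[2.500, -9.000], [-6.250, -16.000]] (det J = -96.250).
Solving J·Δ = −F gives Δ = (-1.125, -1.201).
Then the next iterate is (x₁, x₂)₁ = (-0.125, 1.299).
Re-evaluating at (-0.125, 1.299): F = (-1.53718, -9.46288), so ‖F‖₂ = 9.587.

9.587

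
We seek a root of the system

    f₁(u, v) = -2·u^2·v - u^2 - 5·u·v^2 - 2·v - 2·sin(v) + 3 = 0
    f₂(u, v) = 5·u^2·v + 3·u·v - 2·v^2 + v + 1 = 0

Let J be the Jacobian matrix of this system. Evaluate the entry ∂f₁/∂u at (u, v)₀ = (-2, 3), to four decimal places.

-17.0000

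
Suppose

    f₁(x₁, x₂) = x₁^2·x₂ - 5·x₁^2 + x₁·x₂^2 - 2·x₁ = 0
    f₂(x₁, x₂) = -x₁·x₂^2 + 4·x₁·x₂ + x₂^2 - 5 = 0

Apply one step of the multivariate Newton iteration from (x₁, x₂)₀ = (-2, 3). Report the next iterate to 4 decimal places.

At (-2, 3): F = (-22.0000, -2.0000).
Jacobian J = [[2·x₁·x₂ - 10·x₁ + x₂^2 - 2, x₁^2 + 2·x₁·x₂], [-x₂^2 + 4·x₂, -2·x₁·x₂ + 4·x₁ + 2·x₂]].
At the point, J = [[15.0000, -8.0000], [3.0000, 10.0000]] (det J = 174.0000).
Solving J·Δ = −F gives Δ = (1.3563, -0.2069).
Then the next iterate is (x₁, x₂)₁ = (-0.6437, 2.7931).

(-0.6437, 2.7931)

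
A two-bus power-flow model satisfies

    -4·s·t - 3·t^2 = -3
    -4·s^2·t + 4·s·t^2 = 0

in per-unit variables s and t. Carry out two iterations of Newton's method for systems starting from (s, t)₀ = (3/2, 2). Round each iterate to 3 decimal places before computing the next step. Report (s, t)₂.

At (3/2, 2): F = (-21.000, 6.000).
Jacobian J = [[-4·t, -4·s - 6·t], [-8·s·t + 4·t^2, -4·s^2 + 8·s·t]].
At the point, J = [[-8.000, -18.000], [-8.000, 15.000]] (det J = -264.000).
Solving J·Δ = −F gives Δ = (-0.784, -0.818).
Then the next iterate is (s, t)₁ = (0.716, 1.182).
Round to (0.716, 1.182) and repeat: F = (-4.57662, 1.57753), J = [[-4.728, -9.956], [-1.182, 4.71987]].
Δ = (-0.173, -0.378), so (s, t)₂ = (0.543, 0.804).

(0.543, 0.804)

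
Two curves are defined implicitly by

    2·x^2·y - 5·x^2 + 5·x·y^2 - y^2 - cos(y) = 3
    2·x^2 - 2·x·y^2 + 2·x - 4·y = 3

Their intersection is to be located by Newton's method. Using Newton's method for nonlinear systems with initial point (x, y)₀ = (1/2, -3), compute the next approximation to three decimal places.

(1.075, 0.272)

At (1/2, -3): F = (8.73999, 1.500).
Jacobian J = [[4·x·y - 10·x + 5·y^2, 2·x^2 + 10·x·y - 2·y + sin(y)], [4·x - 2·y^2 + 2, -4·x·y - 4]].
At the point, J = [[34.000, -8.64112], [-14.000, 2.000]] (det J = -52.97568).
Solving J·Δ = −F gives Δ = (0.575, 3.272).
Then the next iterate is (x, y)₁ = (1.075, 0.272).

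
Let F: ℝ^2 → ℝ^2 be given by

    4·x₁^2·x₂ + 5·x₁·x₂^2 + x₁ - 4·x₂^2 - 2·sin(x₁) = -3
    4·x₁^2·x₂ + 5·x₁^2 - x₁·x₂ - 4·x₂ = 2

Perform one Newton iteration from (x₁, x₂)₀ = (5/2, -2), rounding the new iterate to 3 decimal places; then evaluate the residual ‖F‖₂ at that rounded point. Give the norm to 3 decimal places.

3.258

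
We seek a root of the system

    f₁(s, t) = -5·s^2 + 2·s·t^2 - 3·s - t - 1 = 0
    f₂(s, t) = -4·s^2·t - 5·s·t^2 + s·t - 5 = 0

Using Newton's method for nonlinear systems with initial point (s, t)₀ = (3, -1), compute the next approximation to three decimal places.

At (3, -1): F = (-48.000, 13.000).
Jacobian J = [[-10·s + 2·t^2 - 3, 4·s·t - 1], [-8·s·t - 5·t^2 + t, -4·s^2 - 10·s·t + s]].
At the point, J = [[-31.000, -13.000], [18.000, -3.000]] (det J = 327.000).
Solving J·Δ = −F gives Δ = (-0.957, -1.410).
Then the next iterate is (s, t)₁ = (2.043, -2.410).

(2.043, -2.410)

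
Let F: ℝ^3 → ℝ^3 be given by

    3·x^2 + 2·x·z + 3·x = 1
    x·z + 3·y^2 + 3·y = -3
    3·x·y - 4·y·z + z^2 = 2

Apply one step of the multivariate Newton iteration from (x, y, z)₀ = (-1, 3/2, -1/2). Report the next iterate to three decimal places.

At (-1, 3/2, -1/2): F = (0.000, 14.750, -3.250).
Jacobian J = [[6·x + 2·z + 3, 0, 2·x], [z, 6·y + 3, x], [3·y, 3·x - 4·z, -4·y + 2·z]].
At the point, J = [[-4.000, 0.000, -2.000], [-0.500, 12.000, -1.000], [4.500, -1.000, -7.000]] (det J = 447.000).
Solving J·Δ = −F gives Δ = (0.109, -1.243, -0.217).
Then the next iterate is (x, y, z)₁ = (-0.891, 0.257, -0.717).

(-0.891, 0.257, -0.717)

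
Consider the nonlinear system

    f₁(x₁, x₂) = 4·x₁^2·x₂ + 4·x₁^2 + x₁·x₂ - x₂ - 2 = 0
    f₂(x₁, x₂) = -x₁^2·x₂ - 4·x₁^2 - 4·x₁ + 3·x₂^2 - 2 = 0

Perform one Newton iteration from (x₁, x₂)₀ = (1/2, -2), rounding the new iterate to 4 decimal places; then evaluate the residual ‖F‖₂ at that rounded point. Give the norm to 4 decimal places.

At (1/2, -2): F = (-2.0000, 7.5000).
Jacobian J = [[8·x₁·x₂ + 8·x₁ + x₂, 4·x₁^2 + x₁ - 1], [-2·x₁·x₂ - 8·x₁ - 4, -x₁^2 + 6·x₂]].
At the point, J = [[-6.0000, 0.5000], [-6.0000, -12.2500]] (det J = 76.5000).
Solving J·Δ = −F gives Δ = (-0.2712, 0.7451).
Then the next iterate is (x₁, x₂)₁ = (0.2288, -1.2549).
Re-evaluating at (0.2288, -1.2549): F = (-1.085597, 1.665418), so ‖F‖₂ = 1.9880.

1.9880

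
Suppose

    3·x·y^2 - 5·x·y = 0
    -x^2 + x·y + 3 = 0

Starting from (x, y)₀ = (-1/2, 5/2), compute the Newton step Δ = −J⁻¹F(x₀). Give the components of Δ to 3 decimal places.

At (-1/2, 5/2): F = (-3.125, 1.500).
Jacobian J = [[3·y^2 - 5·y, 6·x·y - 5·x], [-2·x + y, x]].
At the point, J = [[6.250, -5.000], [3.500, -0.500]] (det J = 14.375).
Solving J·Δ = −F gives Δ = (-0.630, -1.413).

(-0.630, -1.413)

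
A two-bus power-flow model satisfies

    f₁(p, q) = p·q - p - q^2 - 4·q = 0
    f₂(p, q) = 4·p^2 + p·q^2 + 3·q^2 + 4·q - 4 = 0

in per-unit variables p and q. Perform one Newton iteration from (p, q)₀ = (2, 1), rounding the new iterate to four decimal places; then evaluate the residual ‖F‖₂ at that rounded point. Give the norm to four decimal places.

8.2783

At (2, 1): F = (-5.0000, 21.0000).
Jacobian J = [[q - 1, p - 2·q - 4], [8·p + q^2, 2·p·q + 6·q + 4]].
At the point, J = [[0.0000, -4.0000], [17.0000, 14.0000]] (det J = 68.0000).
Solving J·Δ = −F gives Δ = (-0.2059, -1.2500).
Then the next iterate is (p, q)₁ = (1.7941, -0.2500).
Re-evaluating at (1.7941, -0.2500): F = (-1.305125, 8.174810), so ‖F‖₂ = 8.2783.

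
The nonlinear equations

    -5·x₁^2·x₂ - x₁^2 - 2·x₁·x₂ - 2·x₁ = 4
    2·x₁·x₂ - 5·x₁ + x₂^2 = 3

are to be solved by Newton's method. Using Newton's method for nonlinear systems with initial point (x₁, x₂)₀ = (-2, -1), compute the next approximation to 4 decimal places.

(5.5000, -7.7500)

At (-2, -1): F = (12.0000, 12.0000).
Jacobian J = [[-10·x₁·x₂ - 2·x₁ - 2·x₂ - 2, -5·x₁^2 - 2·x₁], [2·x₂ - 5, 2·x₁ + 2·x₂]].
At the point, J = [[-16.0000, -16.0000], [-7.0000, -6.0000]] (det J = -16.0000).
Solving J·Δ = −F gives Δ = (7.5000, -6.7500).
Then the next iterate is (x₁, x₂)₁ = (5.5000, -7.7500).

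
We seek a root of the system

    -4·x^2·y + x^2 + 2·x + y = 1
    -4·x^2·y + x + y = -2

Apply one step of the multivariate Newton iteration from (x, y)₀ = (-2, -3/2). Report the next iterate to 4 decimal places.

At (-2, -3/2): F = (21.5000, 22.5000).
Jacobian J = [[-8·x·y + 2·x + 2, -4·x^2 + 1], [-8·x·y + 1, -4·x^2 + 1]].
At the point, J = [[-26.0000, -15.0000], [-23.0000, -15.0000]] (det J = 45.0000).
Solving J·Δ = −F gives Δ = (-0.3333, 2.0111).
Then the next iterate is (x, y)₁ = (-2.3333, 0.5111).

(-2.3333, 0.5111)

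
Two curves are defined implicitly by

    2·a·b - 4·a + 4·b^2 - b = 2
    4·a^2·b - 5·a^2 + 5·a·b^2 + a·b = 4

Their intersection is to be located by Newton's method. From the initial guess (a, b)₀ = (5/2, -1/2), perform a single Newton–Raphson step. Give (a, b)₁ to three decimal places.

(-0.100, -3.378)

At (5/2, -1/2): F = (-13.000, -45.875).
Jacobian J = [[2·b - 4, 2·a + 8·b - 1], [8·a·b - 10·a + 5·b^2 + b, 4·a^2 + 10·a·b + a]].
At the point, J = [[-5.000, 0.000], [-34.250, 15.000]] (det J = -75.000).
Solving J·Δ = −F gives Δ = (-2.600, -2.878).
Then the next iterate is (a, b)₁ = (-0.100, -3.378).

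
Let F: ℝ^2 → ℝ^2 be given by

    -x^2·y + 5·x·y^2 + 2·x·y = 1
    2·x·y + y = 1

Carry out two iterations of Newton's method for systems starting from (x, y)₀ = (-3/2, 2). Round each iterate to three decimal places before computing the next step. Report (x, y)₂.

(-0.171, 1.185)

At (-3/2, 2): F = (-41.500, -5.000).
Jacobian J = [[-2·x·y + 5·y^2 + 2·y, -x^2 + 10·x·y + 2·x], [2·y, 2·x + 1]].
At the point, J = [[30.000, -35.250], [4.000, -2.000]] (det J = 81.000).
Solving J·Δ = −F gives Δ = (1.151, -0.198).
Then the next iterate is (x, y)₁ = (-0.349, 1.802).
Round to (-0.349, 1.802) and repeat: F = (-8.14365, -0.45580), J = [[21.09782, -7.10878], [3.604, 0.302]].
Δ = (0.178, -0.617), so (x, y)₂ = (-0.171, 1.185).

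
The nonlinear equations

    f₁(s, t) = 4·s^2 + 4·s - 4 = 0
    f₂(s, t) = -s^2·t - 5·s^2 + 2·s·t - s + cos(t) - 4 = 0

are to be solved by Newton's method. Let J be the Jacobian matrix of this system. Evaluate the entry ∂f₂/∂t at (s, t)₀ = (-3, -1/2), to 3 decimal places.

-14.521

∂f₂/∂t = -s^2 + 2·s - sin(t).
At (-3, -1/2) this is -14.521.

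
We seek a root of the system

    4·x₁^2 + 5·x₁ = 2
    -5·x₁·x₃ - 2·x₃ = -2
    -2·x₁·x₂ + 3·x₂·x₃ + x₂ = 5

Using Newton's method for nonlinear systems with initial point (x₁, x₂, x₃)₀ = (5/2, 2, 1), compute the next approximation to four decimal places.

At (5/2, 2, 1): F = (35.5000, -12.5000, -7.0000).
Jacobian J = [[8·x₁ + 5, 0, 0], [-5·x₃, 0, -5·x₁ - 2], [-2·x₂, -2·x₁ + 3·x₃ + 1, 3·x₂]].
At the point, J = [[25.0000, 0.0000, 0.0000], [-5.0000, 0.0000, -14.5000], [-4.0000, -1.0000, 6.0000]] (det J = -362.5000).
Solving J·Δ = −F gives Δ = (-1.4200, -3.5545, -0.3724).
Then the next iterate is (x₁, x₂, x₃)₁ = (1.0800, -1.5545, 0.6276).

(1.0800, -1.5545, 0.6276)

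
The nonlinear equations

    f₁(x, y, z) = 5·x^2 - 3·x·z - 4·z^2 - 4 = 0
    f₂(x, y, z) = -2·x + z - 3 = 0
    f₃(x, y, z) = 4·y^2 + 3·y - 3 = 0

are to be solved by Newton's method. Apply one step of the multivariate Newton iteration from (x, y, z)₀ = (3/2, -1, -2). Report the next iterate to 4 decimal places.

At (3/2, -1, -2): F = (0.2500, -8.0000, -2.0000).
Jacobian J = [[10·x - 3·z, 0, -3·x - 8·z], [-2, 0, 1], [0, 8·y + 3, 0]].
At the point, J = [[21.0000, 0.0000, 11.5000], [-2.0000, 0.0000, 1.0000], [0.0000, -5.0000, 0.0000]] (det J = 220.0000).
Solving J·Δ = −F gives Δ = (-2.0966, -0.4000, 3.8068).
Then the next iterate is (x, y, z)₁ = (-0.5966, -1.4000, 1.8068).

(-0.5966, -1.4000, 1.8068)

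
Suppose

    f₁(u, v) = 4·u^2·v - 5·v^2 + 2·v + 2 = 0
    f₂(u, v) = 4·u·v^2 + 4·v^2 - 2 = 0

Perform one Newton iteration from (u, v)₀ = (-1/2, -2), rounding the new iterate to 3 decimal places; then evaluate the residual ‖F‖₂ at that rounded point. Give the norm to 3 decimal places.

5.585

At (-1/2, -2): F = (-24.000, 6.000).
Jacobian J = [[8·u·v, 4·u^2 - 10·v + 2], [4·v^2, 8·u·v + 8·v]].
At the point, J = [[8.000, 23.000], [16.000, -8.000]] (det J = -432.000).
Solving J·Δ = −F gives Δ = (0.125, 1.000).
Then the next iterate is (u, v)₁ = (-0.375, -1.000).
Re-evaluating at (-0.375, -1.000): F = (-5.56250, 0.500), so ‖F‖₂ = 5.585.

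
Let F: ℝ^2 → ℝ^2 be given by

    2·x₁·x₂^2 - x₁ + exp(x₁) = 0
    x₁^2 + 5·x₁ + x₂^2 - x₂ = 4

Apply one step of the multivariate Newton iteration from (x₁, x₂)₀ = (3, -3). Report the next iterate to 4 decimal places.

(-1.7976, -5.9677)

At (3, -3): F = (71.085537, 32.0000).
Jacobian J = [[2·x₂^2 + exp(x₁) - 1, 4·x₁·x₂], [2·x₁ + 5, 2·x₂ - 1]].
At the point, J = [[37.085537, -36.0000], [11.0000, -7.0000]] (det J = 136.401242).
Solving J·Δ = −F gives Δ = (-4.7976, -2.9677).
Then the next iterate is (x₁, x₂)₁ = (-1.7976, -5.9677).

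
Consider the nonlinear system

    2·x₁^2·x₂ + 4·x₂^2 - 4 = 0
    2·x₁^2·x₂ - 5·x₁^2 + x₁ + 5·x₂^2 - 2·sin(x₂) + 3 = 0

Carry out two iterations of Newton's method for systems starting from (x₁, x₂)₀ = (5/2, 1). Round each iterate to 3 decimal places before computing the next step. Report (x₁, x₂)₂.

(1.256, 0.728)

At (5/2, 1): F = (12.500, -9.93294).
Jacobian J = [[4·x₁·x₂, 2·x₁^2 + 8·x₂], [4·x₁·x₂ - 10·x₁ + 1, 2·x₁^2 + 10·x₂ - 2·cos(x₂)]].
At the point, J = [[10.000, 20.500], [-14.000, 21.41940]] (det J = 501.19395).
Solving J·Δ = −F gives Δ = (-0.940, -0.151).
Then the next iterate is (x₁, x₂)₁ = (1.560, 0.849).
Round to (1.560, 0.849) and repeat: F = (3.01546, -1.37298), J = [[5.29776, 11.65920], [-9.30224, 12.03573]].
Δ = (-0.304, -0.121), so (x₁, x₂)₂ = (1.256, 0.728).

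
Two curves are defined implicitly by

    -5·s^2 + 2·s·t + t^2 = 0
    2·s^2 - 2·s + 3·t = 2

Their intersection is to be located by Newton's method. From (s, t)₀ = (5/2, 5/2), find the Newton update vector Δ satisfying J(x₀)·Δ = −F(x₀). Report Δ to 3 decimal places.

(-1.196, -1.143)

At (5/2, 5/2): F = (-12.500, 13.000).
Jacobian J = [[-10·s + 2·t, 2·s + 2·t], [4·s - 2, 3]].
At the point, J = [[-20.000, 10.000], [8.000, 3.000]] (det J = -140.000).
Solving J·Δ = −F gives Δ = (-1.196, -1.143).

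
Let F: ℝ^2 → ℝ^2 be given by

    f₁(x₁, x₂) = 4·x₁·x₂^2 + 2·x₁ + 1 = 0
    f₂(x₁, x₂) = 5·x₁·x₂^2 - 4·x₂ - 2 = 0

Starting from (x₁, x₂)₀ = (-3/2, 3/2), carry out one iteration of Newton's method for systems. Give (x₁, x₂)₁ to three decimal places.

(-1.916, 0.385)

At (-3/2, 3/2): F = (-15.500, -24.875).
Jacobian J = [[4·x₂^2 + 2, 8·x₁·x₂], [5·x₂^2, 10·x₁·x₂ - 4]].
At the point, J = [[11.000, -18.000], [11.250, -26.500]] (det J = -89.000).
Solving J·Δ = −F gives Δ = (-0.416, -1.115).
Then the next iterate is (x₁, x₂)₁ = (-1.916, 0.385).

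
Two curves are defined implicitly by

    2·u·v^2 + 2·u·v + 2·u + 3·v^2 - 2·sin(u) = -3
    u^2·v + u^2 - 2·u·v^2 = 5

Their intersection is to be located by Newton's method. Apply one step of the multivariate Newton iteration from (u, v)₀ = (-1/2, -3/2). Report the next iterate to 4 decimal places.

(-1.8648, -0.5603)

At (-1/2, -3/2): F = (8.958851, -2.8750).
Jacobian J = [[2·v^2 + 2·v - 2·cos(u) + 2, 4·u·v + 2·u + 6·v], [2·u·v + 2·u - 2·v^2, u^2 - 4·u·v]].
At the point, J = [[1.744835, -7.0000], [-4.0000, -2.7500]] (det J = -32.798296).
Solving J·Δ = −F gives Δ = (-1.3648, 0.9397).
Then the next iterate is (u, v)₁ = (-1.8648, -0.5603).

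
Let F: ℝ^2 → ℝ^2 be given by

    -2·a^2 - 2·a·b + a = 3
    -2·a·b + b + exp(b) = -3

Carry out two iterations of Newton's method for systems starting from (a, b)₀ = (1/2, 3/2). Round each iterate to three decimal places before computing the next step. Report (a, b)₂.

At (1/2, 3/2): F = (-4.500, 7.48169).
Jacobian J = [[-4·a - 2·b + 1, -2·a], [-2·b, -2·a + exp(b) + 1]].
At the point, J = [[-4.000, -1.000], [-3.000, 4.48169]] (det J = -20.92676).
Solving J·Δ = −F gives Δ = (-0.606, -2.075).
Then the next iterate is (a, b)₁ = (-0.106, -0.575).
Round to (-0.106, -0.575) and repeat: F = (-3.25037, 2.86580), J = [[2.574, 0.212], [1.150, 1.77470]].
Δ = (1.474, -2.570), so (a, b)₂ = (1.368, -3.145).

(1.368, -3.145)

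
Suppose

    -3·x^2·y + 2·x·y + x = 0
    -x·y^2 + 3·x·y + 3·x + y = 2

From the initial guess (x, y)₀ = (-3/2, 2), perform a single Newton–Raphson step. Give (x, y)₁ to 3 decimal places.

At (-3/2, 2): F = (-21.000, -7.500).
Jacobian J = [[-6·x·y + 2·y + 1, -3·x^2 + 2·x], [-y^2 + 3·y + 3, -2·x·y + 3·x + 1]].
At the point, J = [[23.000, -9.750], [5.000, 2.500]] (det J = 106.250).
Solving J·Δ = −F gives Δ = (1.182, 0.635).
Then the next iterate is (x, y)₁ = (-0.318, 2.635).

(-0.318, 2.635)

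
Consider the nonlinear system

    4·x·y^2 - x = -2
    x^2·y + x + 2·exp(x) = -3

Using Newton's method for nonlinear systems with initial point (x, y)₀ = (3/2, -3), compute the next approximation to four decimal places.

(-1.7117, -4.6086)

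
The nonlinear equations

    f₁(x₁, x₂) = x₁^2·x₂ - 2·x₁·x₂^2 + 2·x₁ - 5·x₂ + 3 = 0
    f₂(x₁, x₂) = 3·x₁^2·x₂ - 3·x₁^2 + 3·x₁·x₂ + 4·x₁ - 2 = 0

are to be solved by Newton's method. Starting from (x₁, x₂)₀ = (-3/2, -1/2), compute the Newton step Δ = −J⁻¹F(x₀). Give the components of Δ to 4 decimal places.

At (-3/2, -1/2): F = (2.1250, -15.8750).
Jacobian J = [[2·x₁·x₂ - 2·x₂^2 + 2, x₁^2 - 4·x₁·x₂ - 5], [6·x₁·x₂ - 6·x₁ + 3·x₂ + 4, 3·x₁^2 + 3·x₁]].
At the point, J = [[3.0000, -5.7500], [16.0000, 2.2500]] (det J = 98.7500).
Solving J·Δ = −F gives Δ = (0.8759, 0.8266).

(0.8759, 0.8266)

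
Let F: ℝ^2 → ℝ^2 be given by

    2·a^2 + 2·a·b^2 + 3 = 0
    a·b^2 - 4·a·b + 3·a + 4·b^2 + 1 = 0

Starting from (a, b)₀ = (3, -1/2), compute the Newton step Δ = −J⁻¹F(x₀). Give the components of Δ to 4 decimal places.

(-1.5583, 0.5036)

At (3, -1/2): F = (22.5000, 17.7500).
Jacobian J = [[4·a + 2·b^2, 4·a·b], [b^2 - 4·b + 3, 2·a·b - 4·a + 8·b]].
At the point, J = [[12.5000, -6.0000], [5.2500, -19.0000]] (det J = -206.0000).
Solving J·Δ = −F gives Δ = (-1.5583, 0.5036).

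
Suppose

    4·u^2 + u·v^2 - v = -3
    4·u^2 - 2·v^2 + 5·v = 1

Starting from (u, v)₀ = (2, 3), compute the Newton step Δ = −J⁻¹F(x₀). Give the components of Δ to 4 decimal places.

At (2, 3): F = (34.0000, 12.0000).
Jacobian J = [[8·u + v^2, 2·u·v - 1], [8·u, -4·v + 5]].
At the point, J = [[25.0000, 11.0000], [16.0000, -7.0000]] (det J = -351.0000).
Solving J·Δ = −F gives Δ = (-1.0541, -0.6952).

(-1.0541, -0.6952)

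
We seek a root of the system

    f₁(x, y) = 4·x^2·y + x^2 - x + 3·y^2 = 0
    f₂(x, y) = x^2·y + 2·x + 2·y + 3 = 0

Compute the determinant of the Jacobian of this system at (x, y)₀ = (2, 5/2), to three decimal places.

J = [[8·x·y + 2·x - 1, 4·x^2 + 6·y], [2·x·y + 2, x^2 + 2]].
At the point, J = [[43.000, 31.000], [12.000, 6.000]].
det J = -114.000.

-114.000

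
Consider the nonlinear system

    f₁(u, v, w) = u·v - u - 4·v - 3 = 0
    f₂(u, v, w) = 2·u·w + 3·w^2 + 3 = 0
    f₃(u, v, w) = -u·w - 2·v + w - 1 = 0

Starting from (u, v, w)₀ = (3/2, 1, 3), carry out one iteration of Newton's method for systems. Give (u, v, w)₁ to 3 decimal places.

(2.210, -1.800, 0.940)

At (3/2, 1, 3): F = (-7.000, 39.000, -4.500).
Jacobian J = [[v - 1, u - 4, 0], [2·w, 0, 2·u + 6·w], [-w, -2, -u + 1]].
At the point, J = [[0.000, -2.500, 0.000], [6.000, 0.000, 21.000], [-3.000, -2.000, -0.500]] (det J = 150.000).
Solving J·Δ = −F gives Δ = (0.710, -2.800, -2.060).
Then the next iterate is (u, v, w)₁ = (2.210, -1.800, 0.940).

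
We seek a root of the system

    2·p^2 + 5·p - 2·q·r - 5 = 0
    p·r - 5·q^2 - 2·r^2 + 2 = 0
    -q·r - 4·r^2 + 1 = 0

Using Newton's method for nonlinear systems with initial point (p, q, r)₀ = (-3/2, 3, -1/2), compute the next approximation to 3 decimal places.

At (-3/2, 3, -1/2): F = (-5.000, -42.750, 1.500).
Jacobian J = [[4·p + 5, -2·r, -2·q], [r, -10·q, p - 4·r], [0, -r, -q - 8·r]].
At the point, J = [[-1.000, 1.000, -6.000], [-0.500, -30.000, 0.500], [0.000, 0.500, 1.000]] (det J = 32.250).
Solving J·Δ = −F gives Δ = (-1.643, -1.411, -0.795).
Then the next iterate is (p, q, r)₁ = (-3.143, 1.589, -1.295).

(-3.143, 1.589, -1.295)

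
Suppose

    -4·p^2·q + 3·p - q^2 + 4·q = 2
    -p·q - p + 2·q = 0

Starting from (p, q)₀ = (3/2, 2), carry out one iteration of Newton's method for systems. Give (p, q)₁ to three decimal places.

(1.227, 1.360)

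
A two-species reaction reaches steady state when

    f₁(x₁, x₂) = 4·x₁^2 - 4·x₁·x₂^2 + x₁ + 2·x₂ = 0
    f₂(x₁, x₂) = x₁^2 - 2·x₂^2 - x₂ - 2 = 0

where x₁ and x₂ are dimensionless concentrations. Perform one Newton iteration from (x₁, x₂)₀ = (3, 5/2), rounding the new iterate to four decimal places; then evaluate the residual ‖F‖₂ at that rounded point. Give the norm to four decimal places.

0.6314

At (3, 5/2): F = (-31.0000, -8.0000).
Jacobian J = [[8·x₁ - 4·x₂^2 + 1, -8·x₁·x₂ + 2], [2·x₁, -4·x₂ - 1]].
At the point, J = [[0.0000, -58.0000], [6.0000, -11.0000]] (det J = 348.0000).
Solving J·Δ = −F gives Δ = (0.3534, -0.5345).
Then the next iterate is (x₁, x₂)₁ = (3.3534, 1.9655).
Re-evaluating at (3.3534, 1.9655): F = (0.446278, -0.446589), so ‖F‖₂ = 0.6314.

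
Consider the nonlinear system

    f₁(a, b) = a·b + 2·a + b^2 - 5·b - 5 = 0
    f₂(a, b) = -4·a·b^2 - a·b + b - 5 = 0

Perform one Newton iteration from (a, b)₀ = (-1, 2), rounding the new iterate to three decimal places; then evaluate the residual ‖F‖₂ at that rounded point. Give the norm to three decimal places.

1434.227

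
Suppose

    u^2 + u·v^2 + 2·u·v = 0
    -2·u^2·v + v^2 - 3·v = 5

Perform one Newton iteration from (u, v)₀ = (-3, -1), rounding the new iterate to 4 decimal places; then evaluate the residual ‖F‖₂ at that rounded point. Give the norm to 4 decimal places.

4.6433

At (-3, -1): F = (12.0000, 17.0000).
Jacobian J = [[2·u + v^2 + 2·v, 2·u·v + 2·u], [-4·u·v, -2·u^2 + 2·v - 3]].
At the point, J = [[-7.0000, 0.0000], [-12.0000, -23.0000]] (det J = 161.0000).
Solving J·Δ = −F gives Δ = (1.7143, -0.1553).
Then the next iterate is (u, v)₁ = (-1.2857, -1.1553).
Re-evaluating at (-1.2857, -1.1553): F = (2.907716, 3.620096), so ‖F‖₂ = 4.6433.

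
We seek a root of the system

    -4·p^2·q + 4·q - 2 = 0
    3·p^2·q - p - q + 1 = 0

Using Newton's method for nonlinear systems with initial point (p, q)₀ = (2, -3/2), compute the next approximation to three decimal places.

At (2, -3/2): F = (16.000, -17.500).
Jacobian J = [[-8·p·q, -4·p^2 + 4], [6·p·q - 1, 3·p^2 - 1]].
At the point, J = [[24.000, -12.000], [-19.000, 11.000]] (det J = 36.000).
Solving J·Δ = −F gives Δ = (0.944, 3.222).
Then the next iterate is (p, q)₁ = (2.944, 1.722).

(2.944, 1.722)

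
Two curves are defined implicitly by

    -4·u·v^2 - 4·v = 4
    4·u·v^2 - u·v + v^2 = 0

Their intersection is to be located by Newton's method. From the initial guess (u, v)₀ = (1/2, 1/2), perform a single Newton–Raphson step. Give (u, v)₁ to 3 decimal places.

At (1/2, 1/2): F = (-6.500, 0.500).
Jacobian J = [[-4·v^2, -8·u·v - 4], [4·v^2 - v, 8·u·v - u + 2·v]].
At the point, J = [[-1.000, -6.000], [0.500, 2.500]] (det J = 0.500).
Solving J·Δ = −F gives Δ = (26.500, -5.500).
Then the next iterate is (u, v)₁ = (27.000, -5.000).

(27.000, -5.000)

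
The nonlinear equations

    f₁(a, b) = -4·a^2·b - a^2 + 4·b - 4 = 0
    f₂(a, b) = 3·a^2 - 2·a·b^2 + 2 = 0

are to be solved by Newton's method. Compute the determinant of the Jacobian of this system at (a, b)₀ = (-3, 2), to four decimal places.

464.0000

J = [[-8·a·b - 2·a, -4·a^2 + 4], [6·a - 2·b^2, -4·a·b]].
At the point, J = [[54.0000, -32.0000], [-26.0000, 24.0000]].
det J = 464.0000.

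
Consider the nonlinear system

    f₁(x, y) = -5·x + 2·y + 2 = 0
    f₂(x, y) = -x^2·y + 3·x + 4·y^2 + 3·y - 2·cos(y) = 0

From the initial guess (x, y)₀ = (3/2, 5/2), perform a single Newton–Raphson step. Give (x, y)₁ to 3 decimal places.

At (3/2, 5/2): F = (-0.500, 32.97729).
Jacobian J = [[-5, 2], [-2·x·y + 3, -x^2 + 8·y + 2·sin(y) + 3]].
At the point, J = [[-5.000, 2.000], [-4.500, 21.94694]] (det J = -100.73472).
Solving J·Δ = −F gives Δ = (-0.764, -1.659).
Then the next iterate is (x, y)₁ = (0.736, 0.841).

(0.736, 0.841)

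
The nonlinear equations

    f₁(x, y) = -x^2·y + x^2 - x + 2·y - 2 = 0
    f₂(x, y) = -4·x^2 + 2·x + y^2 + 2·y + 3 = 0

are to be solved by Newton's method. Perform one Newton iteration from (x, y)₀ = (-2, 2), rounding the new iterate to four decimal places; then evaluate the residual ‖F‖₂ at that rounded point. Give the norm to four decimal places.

At (-2, 2): F = (0.0000, -9.0000).
Jacobian J = [[-2·x·y + 2·x - 1, -x^2 + 2], [-8·x + 2, 2·y + 2]].
At the point, J = [[3.0000, -2.0000], [18.0000, 6.0000]] (det J = 54.0000).
Solving J·Δ = −F gives Δ = (0.3333, 0.5000).
Then the next iterate is (x, y)₁ = (-1.6667, 2.5000).
Re-evaluating at (-1.6667, 2.5000): F = (0.499867, -0.194956), so ‖F‖₂ = 0.5365.

0.5365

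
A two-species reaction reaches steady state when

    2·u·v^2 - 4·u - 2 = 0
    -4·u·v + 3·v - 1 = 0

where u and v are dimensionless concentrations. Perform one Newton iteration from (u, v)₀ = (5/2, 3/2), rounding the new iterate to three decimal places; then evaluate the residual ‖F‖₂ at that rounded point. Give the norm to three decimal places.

At (5/2, 3/2): F = (-0.750, -11.500).
Jacobian J = [[2·v^2 - 4, 4·u·v], [-4·v, -4·u + 3]].
At the point, J = [[0.500, 15.000], [-6.000, -7.000]] (det J = 86.500).
Solving J·Δ = −F gives Δ = (-2.055, 0.118).
Then the next iterate is (u, v)₁ = (0.445, 1.618).
Re-evaluating at (0.445, 1.618): F = (-1.45005, 0.97396), so ‖F‖₂ = 1.747.

1.747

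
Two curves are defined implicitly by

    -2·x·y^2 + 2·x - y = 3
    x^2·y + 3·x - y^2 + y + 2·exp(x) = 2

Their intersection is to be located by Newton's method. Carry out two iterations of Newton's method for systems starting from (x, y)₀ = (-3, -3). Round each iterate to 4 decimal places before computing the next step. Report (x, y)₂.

At (-3, -3): F = (48.0000, -49.900426).
Jacobian J = [[-2·y^2 + 2, -4·x·y - 1], [2·x·y + 2·exp(x) + 3, x^2 - 2·y + 1]].
At the point, J = [[-16.0000, -37.0000], [21.099574, 16.0000]] (det J = 524.684243).
Solving J·Δ = −F gives Δ = (2.0552, 0.4086).
Then the next iterate is (x, y)₁ = (-0.9448, -2.5914).
Round to (-0.9448, -2.5914) and repeat: F = (10.391133, -15.676845), J = [[-11.430708, -10.793419], [8.674224, 7.075447]].
Δ = (7.5064, -6.9868), so (x, y)₂ = (6.5616, -9.5782).

(6.5616, -9.5782)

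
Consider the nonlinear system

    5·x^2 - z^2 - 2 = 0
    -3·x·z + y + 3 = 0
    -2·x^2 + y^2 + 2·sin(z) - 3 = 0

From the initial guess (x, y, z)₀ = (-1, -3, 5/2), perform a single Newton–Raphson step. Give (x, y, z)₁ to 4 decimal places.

At (-1, -3, 5/2): F = (-3.2500, 7.5000, 5.196944).
Jacobian J = [[10·x, 0, -2·z], [-3·z, 1, -3·x], [-4·x, 2·y, 2·cos(z)]].
At the point, J = [[-10.0000, 0.0000, -5.0000], [-7.5000, 1.0000, 3.0000], [4.0000, -6.0000, -1.602287]] (det J = -368.977128).
Solving J·Δ = −F gives Δ = (0.5358, 1.6831, -1.7216).
Then the next iterate is (x, y, z)₁ = (-0.4642, -1.3169, 0.7784).

(-0.4642, -1.3169, 0.7784)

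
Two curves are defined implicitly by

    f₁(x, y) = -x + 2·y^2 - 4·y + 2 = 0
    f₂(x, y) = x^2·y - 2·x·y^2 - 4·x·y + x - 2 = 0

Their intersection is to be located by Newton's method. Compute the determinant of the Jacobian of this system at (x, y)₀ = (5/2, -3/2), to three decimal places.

J = [[-1, 4·y - 4], [2·x·y - 2·y^2 - 4·y + 1, x^2 - 4·x·y - 4·x]].
At the point, J = [[-1.000, -10.000], [-5.000, 11.250]].
det J = -61.250.

-61.250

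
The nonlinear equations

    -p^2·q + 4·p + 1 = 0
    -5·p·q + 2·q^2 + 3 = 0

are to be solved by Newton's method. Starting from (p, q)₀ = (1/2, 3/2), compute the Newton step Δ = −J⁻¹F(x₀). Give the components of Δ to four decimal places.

(-1.4727, -4.2273)

At (1/2, 3/2): F = (2.6250, 3.7500).
Jacobian J = [[-2·p·q + 4, -p^2], [-5·q, -5·p + 4·q]].
At the point, J = [[2.5000, -0.2500], [-7.5000, 3.5000]] (det J = 6.8750).
Solving J·Δ = −F gives Δ = (-1.4727, -4.2273).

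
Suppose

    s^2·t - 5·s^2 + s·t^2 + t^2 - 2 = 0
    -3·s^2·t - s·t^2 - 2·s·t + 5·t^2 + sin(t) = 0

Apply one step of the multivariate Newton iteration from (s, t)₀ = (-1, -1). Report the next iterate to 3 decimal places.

(-0.404, -0.745)

At (-1, -1): F = (-8.000, 6.15853).
Jacobian J = [[2·s·t - 10·s + t^2, s^2 + 2·s·t + 2·t], [-6·s·t - t^2 - 2·t, -3·s^2 - 2·s·t - 2·s + 10·t + cos(t)]].
At the point, J = [[13.000, 1.000], [-5.000, -12.45970]] (det J = -156.97607).
Solving J·Δ = −F gives Δ = (0.596, 0.255).
Then the next iterate is (s, t)₁ = (-0.404, -0.745).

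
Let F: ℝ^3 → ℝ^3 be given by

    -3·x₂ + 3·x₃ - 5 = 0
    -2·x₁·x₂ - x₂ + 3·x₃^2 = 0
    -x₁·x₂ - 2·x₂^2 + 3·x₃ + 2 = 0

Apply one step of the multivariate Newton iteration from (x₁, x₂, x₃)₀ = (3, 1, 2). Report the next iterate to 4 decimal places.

(8.9231, 0.7692, 2.4359)

At (3, 1, 2): F = (-2.0000, 5.0000, 3.0000).
Jacobian J = [[0, -3, 3], [-2·x₂, -2·x₁ - 1, 6·x₃], [-x₂, -x₁ - 4·x₂, 3]].
At the point, J = [[0.0000, -3.0000, 3.0000], [-2.0000, -7.0000, 12.0000], [-1.0000, -7.0000, 3.0000]] (det J = 39.0000).
Solving J·Δ = −F gives Δ = (5.9231, -0.2308, 0.4359).
Then the next iterate is (x₁, x₂, x₃)₁ = (8.9231, 0.7692, 2.4359).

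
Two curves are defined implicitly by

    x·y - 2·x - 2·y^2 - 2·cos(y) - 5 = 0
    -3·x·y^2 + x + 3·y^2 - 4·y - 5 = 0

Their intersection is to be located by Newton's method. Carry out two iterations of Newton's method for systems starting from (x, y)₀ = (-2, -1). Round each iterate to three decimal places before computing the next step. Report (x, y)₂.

At (-2, -1): F = (-2.08060, 6.000).
Jacobian J = [[y - 2, x - 4·y + 2·sin(y)], [-3·y^2 + 1, -6·x·y + 6·y - 4]].
At the point, J = [[-3.000, 0.31706], [-2.000, -22.000]] (det J = 66.63412).
Solving J·Δ = −F gives Δ = (-0.658, 0.333).
Then the next iterate is (x, y)₁ = (-2.658, -0.667).
Round to (-2.658, -0.667) and repeat: F = (-0.37225, -0.10779), J = [[-2.667, -1.22726], [-0.33467, -18.63932]].
Δ = (-0.138, -0.003), so (x, y)₂ = (-2.796, -0.670).

(-2.796, -0.670)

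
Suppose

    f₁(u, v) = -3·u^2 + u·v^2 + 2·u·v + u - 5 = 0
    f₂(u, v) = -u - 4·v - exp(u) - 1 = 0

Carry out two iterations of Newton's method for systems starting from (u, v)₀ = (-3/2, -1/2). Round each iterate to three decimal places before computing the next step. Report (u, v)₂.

(3.229, -1.990)

At (-3/2, -1/2): F = (-12.125, 2.27687).
Jacobian J = [[-6·u + v^2 + 2·v + 1, 2·u·v + 2·u], [-exp(u) - 1, -4]].
At the point, J = [[9.250, -1.500], [-1.22313, -4.000]] (det J = -38.83470).
Solving J·Δ = −F gives Δ = (1.337, 0.160).
Then the next iterate is (u, v)₁ = (-0.163, -0.340).
Round to (-0.163, -0.340) and repeat: F = (-5.15071, -0.32659), J = [[1.41360, -0.21516], [-1.84959, -4.000]].
Δ = (3.392, -1.650), so (u, v)₂ = (3.229, -1.990).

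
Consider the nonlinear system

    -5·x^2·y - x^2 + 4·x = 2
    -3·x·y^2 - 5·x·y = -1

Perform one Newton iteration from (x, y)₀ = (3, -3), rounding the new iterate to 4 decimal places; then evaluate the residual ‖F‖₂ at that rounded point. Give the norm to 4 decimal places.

At (3, -3): F = (136.0000, -35.0000).
Jacobian J = [[-10·x·y - 2·x + 4, -5·x^2], [-3·y^2 - 5·y, -6·x·y - 5·x]].
At the point, J = [[88.0000, -45.0000], [-12.0000, 39.0000]] (det J = 2892.0000).
Solving J·Δ = −F gives Δ = (-1.2894, 0.5007).
Then the next iterate is (x, y)₁ = (1.7106, -2.4993).
Re-evaluating at (1.7106, -2.4993): F = (38.482911, -9.679278), so ‖F‖₂ = 39.6815.

39.6815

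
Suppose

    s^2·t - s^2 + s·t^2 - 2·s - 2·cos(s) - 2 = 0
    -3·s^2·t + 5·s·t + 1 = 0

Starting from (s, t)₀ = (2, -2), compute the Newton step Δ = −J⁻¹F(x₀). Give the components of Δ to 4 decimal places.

At (2, -2): F = (-9.167706, 5.0000).
Jacobian J = [[2·s·t - 2·s + t^2 + 2·sin(s) - 2, s^2 + 2·s·t], [-6·s·t + 5·t, -3·s^2 + 5·s]].
At the point, J = [[-8.181405, -4.0000], [14.0000, -2.0000]] (det J = 72.362810).
Solving J·Δ = −F gives Δ = (-0.5298, -1.2084).

(-0.5298, -1.2084)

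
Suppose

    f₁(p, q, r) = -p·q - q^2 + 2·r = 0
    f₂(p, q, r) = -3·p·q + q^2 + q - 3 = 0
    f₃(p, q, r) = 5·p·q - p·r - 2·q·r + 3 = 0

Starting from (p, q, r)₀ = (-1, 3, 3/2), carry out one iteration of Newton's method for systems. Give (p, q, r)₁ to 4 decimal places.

(-0.2048, 1.9157, 1.4819)

At (-1, 3, 3/2): F = (-3.0000, 18.0000, -19.5000).
Jacobian J = [[-q, -p - 2·q, 2], [-3·q, -3·p + 2·q + 1, 0], [5·q - r, 5·p - 2·r, -p - 2·q]].
At the point, J = [[-3.0000, -5.0000, 2.0000], [-9.0000, 10.0000, 0.0000], [13.5000, -8.0000, -5.0000]] (det J = 249.0000).
Solving J·Δ = −F gives Δ = (0.7952, -1.0843, -0.0181).
Then the next iterate is (p, q, r)₁ = (-0.2048, 1.9157, 1.4819).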